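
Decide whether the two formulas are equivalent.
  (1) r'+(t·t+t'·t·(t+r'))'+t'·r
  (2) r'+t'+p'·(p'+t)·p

E1: r'+(t·t+t'·t·(t+r'))'+t'·r
    = r'+(t·t+t'·t)'+t'·r   — absorption
    = r'+t'+t'·r   — distribution
    = r'+t'   — absorption
E2: r'+t'+p'·(p'+t)·p
    = r'+t'+p'·p   — absorption
    = r'+t'   — complement / identity
Both reduce to r'+t', so they are equivalent.

Yes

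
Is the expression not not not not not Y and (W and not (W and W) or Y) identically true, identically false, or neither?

not not not not not Y and (W and not (W and W) or Y)
= not not not Y and (W and not (W and W) or Y)   — double negation
= not Y and (W and not (W and W) or Y)   — double negation
= not Y and (W and not W or Y)   — idempotence
= not Y and Y   — complement / identity
= False   — complement

identically false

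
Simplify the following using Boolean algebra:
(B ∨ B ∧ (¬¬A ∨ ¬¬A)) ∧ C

B ∧ C

(B ∨ B ∧ (¬¬A ∨ ¬¬A)) ∧ C
= (B ∨ B ∧ ¬¬A) ∧ C   — idempotence
= (B ∨ B ∧ A) ∧ C   — double negation
= B ∧ C   — absorption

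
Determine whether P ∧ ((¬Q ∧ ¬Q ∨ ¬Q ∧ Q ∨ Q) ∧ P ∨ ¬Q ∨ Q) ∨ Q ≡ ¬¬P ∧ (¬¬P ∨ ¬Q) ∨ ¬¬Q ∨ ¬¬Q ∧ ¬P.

Yes

E1: P ∧ ((¬Q ∧ ¬Q ∨ ¬Q ∧ Q ∨ Q) ∧ P ∨ ¬Q ∨ Q) ∨ Q
    = P ∧ ((¬Q ∨ Q) ∧ P ∨ ¬Q ∨ Q) ∨ Q   [distribution]
    = P ∧ (¬Q ∨ Q) ∨ Q   [absorption]
    = P ∨ Q   [complement / identity]
E2: ¬¬P ∧ (¬¬P ∨ ¬Q) ∨ ¬¬Q ∨ ¬¬Q ∧ ¬P
    = ¬¬P ∧ (¬¬P ∨ ¬Q) ∨ ¬¬Q   [absorption]
    = ¬¬P ∨ ¬¬Q   [absorption]
    = P ∨ ¬¬Q   [double negation]
    = P ∨ Q   [double negation]
Both reduce to P ∨ Q, so they are equivalent.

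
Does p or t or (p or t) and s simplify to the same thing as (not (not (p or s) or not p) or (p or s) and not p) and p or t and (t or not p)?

E1: p or t or (p or t) and s
    = p or t
E2: (not (not (p or s) or not p) or (p or s) and not p) and p or t and (t or not p)
    = ((p or s) and p or (p or s) and not p) and p or t and (t or not p)
    = (p or s) and p or t and (t or not p)
    = (p or s) and p or t
    = p or t
Both reduce to p or t, so they are equivalent.

Yes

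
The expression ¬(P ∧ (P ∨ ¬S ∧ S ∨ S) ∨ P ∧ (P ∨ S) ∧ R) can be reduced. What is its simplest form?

¬(P ∧ (P ∨ ¬S ∧ S ∨ S) ∨ P ∧ (P ∨ S) ∧ R)
= ¬(P ∧ (P ∨ S) ∨ P ∧ (P ∨ S) ∧ R)   (complement / identity)
= ¬((P ∨ S ∨ (P ∨ S) ∧ R) ∧ P)   (distribution)
= ¬((P ∨ S) ∧ P)   (absorption)
= ¬P   (absorption)

¬P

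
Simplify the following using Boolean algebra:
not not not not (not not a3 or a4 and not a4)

not not not not (not not a3 or a4 and not a4)
= not not not not (a3 or a4 and not a4)   (double negation)
= not not (a3 or a4 and not a4)   (double negation)
= not not a3   (complement / identity)
= a3   (double negation)

a3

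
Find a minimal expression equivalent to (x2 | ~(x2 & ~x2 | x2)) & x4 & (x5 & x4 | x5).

x4 & x5

(x2 | ~(x2 & ~x2 | x2)) & x4 & (x5 & x4 | x5)
= (x2 | ~x2) & x4 & (x5 & x4 | x5)   (complement / identity)
= x4 & (x5 & x4 | x5)   (complement / identity)
= x4 & x5   (absorption)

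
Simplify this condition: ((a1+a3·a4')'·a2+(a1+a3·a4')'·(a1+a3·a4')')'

a1+a3·a4'

((a1+a3·a4')'·a2+(a1+a3·a4')'·(a1+a3·a4')')'
= ((a1+a3·a4')'·a2+(a1+a3·a4')')'   [idempotence]
= ((a1+a3·a4')')'   [absorption]
= a1+a3·a4'   [double negation]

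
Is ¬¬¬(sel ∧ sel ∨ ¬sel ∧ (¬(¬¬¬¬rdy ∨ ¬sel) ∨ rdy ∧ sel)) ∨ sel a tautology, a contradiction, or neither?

¬¬¬(sel ∧ sel ∨ ¬sel ∧ (¬(¬¬¬¬rdy ∨ ¬sel) ∨ rdy ∧ sel)) ∨ sel
= ¬¬¬(sel ∧ sel ∨ ¬sel ∧ (¬¬¬rdy ∧ sel ∨ rdy ∧ sel)) ∨ sel   (De Morgan)
= ¬¬¬(sel ∧ sel ∨ ¬sel ∧ (¬rdy ∧ sel ∨ rdy ∧ sel)) ∨ sel   (double negation)
= ¬¬¬(sel ∧ sel ∨ ¬sel ∧ sel) ∨ sel   (distribution)
= ¬¬¬sel ∨ sel   (distribution)
= ¬sel ∨ sel   (double negation)
= True   (complement)

tautology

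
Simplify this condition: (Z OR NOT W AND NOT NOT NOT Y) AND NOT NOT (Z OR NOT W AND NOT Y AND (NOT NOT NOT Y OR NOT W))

Z OR NOT W AND NOT Y

(Z OR NOT W AND NOT NOT NOT Y) AND NOT NOT (Z OR NOT W AND NOT Y AND (NOT NOT NOT Y OR NOT W))
= (Z OR NOT W AND NOT NOT NOT Y) AND (Z OR NOT W AND NOT Y AND (NOT NOT NOT Y OR NOT W))
= (Z OR NOT W AND NOT NOT NOT Y) AND (Z OR NOT W AND NOT Y AND (NOT Y OR NOT W))
= (Z OR NOT W AND NOT NOT NOT Y) AND (Z OR NOT W AND NOT Y)
= (Z OR NOT W AND NOT Y) AND (Z OR NOT W AND NOT Y)
= Z OR NOT W AND NOT Y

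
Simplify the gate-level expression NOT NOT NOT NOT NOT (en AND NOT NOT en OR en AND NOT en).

NOT en

NOT NOT NOT NOT NOT (en AND NOT NOT en OR en AND NOT en)
= NOT NOT NOT NOT NOT (en AND en OR en AND NOT en)   — double negation
= NOT NOT NOT NOT NOT en   — distribution
= NOT NOT NOT en   — double negation
= NOT en   — double negation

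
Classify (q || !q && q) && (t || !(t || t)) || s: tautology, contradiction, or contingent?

contingent

(q || !q && q) && (t || !(t || t)) || s
= q && (t || !(t || t)) || s   (complement / identity)
= q && (t || !t) || s   (idempotence)
= q || s   (complement / identity)
This depends on q, s, so it is not a constant.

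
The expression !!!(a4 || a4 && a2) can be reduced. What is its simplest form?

!a4

!!!(a4 || a4 && a2)
= !!!a4   [absorption]
= !a4   [double negation]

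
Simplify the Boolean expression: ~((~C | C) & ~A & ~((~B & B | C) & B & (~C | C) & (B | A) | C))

~((~C | C) & ~A & ~((~B & B | C) & B & (~C | C) & (B | A) | C))
= ~(~A & ~((~B & B | C) & B & (~C | C) & (B | A) | C))   [complement / identity]
= ~(~A & ~((~B & B | C) & B & (B | A) | C))   [complement / identity]
= ~(~A & ~((~B & B | C) & B | C))   [absorption]
= ~(~A & ~(C & B | C))   [complement / identity]
= ~(~A & ~C)   [absorption]
= A | C   [De Morgan]

A | C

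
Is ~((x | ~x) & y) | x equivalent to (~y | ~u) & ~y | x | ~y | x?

E1: ~((x | ~x) & y) | x
    = ~y | x   — complement / identity
E2: (~y | ~u) & ~y | x | ~y | x
    = ~y | x | ~y | x   — absorption
    = ~y | x   — idempotence
Both reduce to ~y | x, so they are equivalent.

Yes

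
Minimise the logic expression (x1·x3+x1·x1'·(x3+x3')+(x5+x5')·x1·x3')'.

(x1·x3+x1·x1'·(x3+x3')+(x5+x5')·x1·x3')'
= (x1·x3+x1·x1'+(x5+x5')·x1·x3')'   [complement / identity]
= (x1·x3+x1·x1'+x1·x3')'   [complement / identity]
= (x1·x3+x1·x3')'   [complement / identity]
= x1'   [distribution]

x1'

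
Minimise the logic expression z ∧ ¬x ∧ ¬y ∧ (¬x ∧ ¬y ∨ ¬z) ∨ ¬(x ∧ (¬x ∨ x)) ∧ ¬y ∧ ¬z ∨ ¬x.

¬x

z ∧ ¬x ∧ ¬y ∧ (¬x ∧ ¬y ∨ ¬z) ∨ ¬(x ∧ (¬x ∨ x)) ∧ ¬y ∧ ¬z ∨ ¬x
= z ∧ ¬x ∧ ¬y ∧ (¬x ∧ ¬y ∨ ¬z) ∨ ¬x ∧ ¬y ∧ ¬z ∨ ¬x   [complement / identity]
= z ∧ ¬x ∧ ¬y ∨ ¬x ∧ ¬y ∧ ¬z ∨ ¬x   [absorption]
= ¬x ∧ ¬y ∨ ¬x   [distribution]
= ¬x   [absorption]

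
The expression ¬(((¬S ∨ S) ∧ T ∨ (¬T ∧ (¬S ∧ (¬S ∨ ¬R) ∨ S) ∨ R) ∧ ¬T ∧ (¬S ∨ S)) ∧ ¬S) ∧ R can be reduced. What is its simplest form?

¬(((¬S ∨ S) ∧ T ∨ (¬T ∧ (¬S ∧ (¬S ∨ ¬R) ∨ S) ∨ R) ∧ ¬T ∧ (¬S ∨ S)) ∧ ¬S) ∧ R
= ¬(((¬S ∨ S) ∧ T ∨ (¬T ∧ (¬S ∨ S) ∨ R) ∧ ¬T ∧ (¬S ∨ S)) ∧ ¬S) ∧ R   — absorption
= ¬(((¬S ∨ S) ∧ T ∨ ¬T ∧ (¬S ∨ S)) ∧ ¬S) ∧ R   — absorption
= ¬((¬S ∨ S) ∧ ¬S) ∧ R   — distribution
= ¬¬S ∧ R   — complement / identity
= S ∧ R   — double negation

S ∧ R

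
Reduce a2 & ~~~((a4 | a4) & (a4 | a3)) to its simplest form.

a2 & ~a4

a2 & ~~~((a4 | a4) & (a4 | a3))
= a2 & ~~~(a4 & (a4 | a3))
= a2 & ~(a4 & (a4 | a3))
= a2 & ~a4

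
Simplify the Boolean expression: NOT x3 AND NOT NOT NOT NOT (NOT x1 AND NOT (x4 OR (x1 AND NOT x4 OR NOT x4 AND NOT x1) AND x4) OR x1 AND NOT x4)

NOT x3 AND NOT NOT NOT NOT (NOT x1 AND NOT (x4 OR (x1 AND NOT x4 OR NOT x4 AND NOT x1) AND x4) OR x1 AND NOT x4)
= NOT x3 AND NOT NOT NOT NOT (NOT x1 AND NOT (x4 OR NOT x4 AND x4) OR x1 AND NOT x4)   (distribution)
= NOT x3 AND NOT NOT (NOT x1 AND NOT (x4 OR NOT x4 AND x4) OR x1 AND NOT x4)   (double negation)
= NOT x3 AND NOT NOT (NOT x1 AND NOT x4 OR x1 AND NOT x4)   (complement / identity)
= NOT x3 AND NOT NOT NOT x4   (distribution)
= NOT x3 AND NOT x4   (double negation)

NOT x3 AND NOT x4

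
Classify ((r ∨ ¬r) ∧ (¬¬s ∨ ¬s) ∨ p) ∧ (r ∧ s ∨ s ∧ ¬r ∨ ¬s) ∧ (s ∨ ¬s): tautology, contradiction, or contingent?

((r ∨ ¬r) ∧ (¬¬s ∨ ¬s) ∨ p) ∧ (r ∧ s ∨ s ∧ ¬r ∨ ¬s) ∧ (s ∨ ¬s)
= ((r ∨ ¬r) ∧ (¬¬s ∨ ¬s) ∨ p) ∧ (s ∨ ¬s) ∧ (s ∨ ¬s)   (distribution)
= (¬¬s ∨ ¬s ∨ p) ∧ (s ∨ ¬s) ∧ (s ∨ ¬s)   (complement / identity)
= (¬¬s ∨ ¬s ∨ p) ∧ (s ∨ ¬s)   (idempotence)
= (s ∨ ¬s ∨ p) ∧ (s ∨ ¬s)   (double negation)
= s ∨ ¬s   (absorption)
= True   (complement)

tautology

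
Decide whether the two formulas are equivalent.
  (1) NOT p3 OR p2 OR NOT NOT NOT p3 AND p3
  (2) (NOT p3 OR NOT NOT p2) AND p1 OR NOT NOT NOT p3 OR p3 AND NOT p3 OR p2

E1: NOT p3 OR p2 OR NOT NOT NOT p3 AND p3
    = NOT p3 OR p2 OR NOT p3 AND p3
    = NOT p3 OR p2
E2: (NOT p3 OR NOT NOT p2) AND p1 OR NOT NOT NOT p3 OR p3 AND NOT p3 OR p2
    = (NOT p3 OR NOT NOT p2) AND p1 OR NOT NOT NOT p3 OR p2
    = (NOT p3 OR NOT NOT p2) AND p1 OR NOT p3 OR p2
    = (NOT p3 OR p2) AND p1 OR NOT p3 OR p2
    = NOT p3 OR p2
Both reduce to NOT p3 OR p2, so they are equivalent.

Yes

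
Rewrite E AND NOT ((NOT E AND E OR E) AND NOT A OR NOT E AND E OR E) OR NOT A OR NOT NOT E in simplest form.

NOT A OR E

E AND NOT ((NOT E AND E OR E) AND NOT A OR NOT E AND E OR E) OR NOT A OR NOT NOT E
= E AND NOT (NOT E AND E OR E) OR NOT A OR NOT NOT E
= E AND NOT E OR NOT A OR NOT NOT E
= E AND NOT E OR NOT A OR E
= NOT A OR E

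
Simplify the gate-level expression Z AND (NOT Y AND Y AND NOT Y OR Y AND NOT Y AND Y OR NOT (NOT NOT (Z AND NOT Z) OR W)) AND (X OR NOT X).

Z AND NOT W

Z AND (NOT Y AND Y AND NOT Y OR Y AND NOT Y AND Y OR NOT (NOT NOT (Z AND NOT Z) OR W)) AND (X OR NOT X)
= Z AND (NOT Y AND Y OR NOT (NOT NOT (Z AND NOT Z) OR W)) AND (X OR NOT X)
= Z AND (NOT Y AND Y OR NOT (NOT NOT (Z AND NOT Z) OR W))
= Z AND NOT (NOT NOT (Z AND NOT Z) OR W)
= Z AND NOT (Z AND NOT Z OR W)
= Z AND NOT W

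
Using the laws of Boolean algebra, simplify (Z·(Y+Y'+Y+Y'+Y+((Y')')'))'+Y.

(Z·(Y+Y'+Y+Y'+Y+((Y')')'))'+Y
= (Z·(Y+Y'+Y+((Y')')'))'+Y   (idempotence)
= (Z·(Y+Y'+Y+Y'))'+Y   (double negation)
= (Z·(Y+Y'))'+Y   (idempotence)
= Z'+Y   (complement / identity)

Z'+Y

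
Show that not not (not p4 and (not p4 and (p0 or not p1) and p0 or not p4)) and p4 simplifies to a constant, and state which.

not not (not p4 and (not p4 and (p0 or not p1) and p0 or not p4)) and p4
= not not (not p4 and (not p4 and p0 or not p4)) and p4   [absorption]
= not not (not p4 and not p4) and p4   [absorption]
= not not not p4 and p4   [idempotence]
= not p4 and p4   [double negation]
= False   [complement]

False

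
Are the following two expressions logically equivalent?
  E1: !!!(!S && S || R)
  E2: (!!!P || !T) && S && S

No

E1: !!!(!S && S || R)
    = !!!R   — complement / identity
    = !R   — double negation
E2: (!!!P || !T) && S && S
    = (!P || !T) && S && S   — double negation
    = (!P || !T) && S   — idempotence
These differ: at P=0, R=0, S=0, T=0, E1 = 1 but E2 = 0.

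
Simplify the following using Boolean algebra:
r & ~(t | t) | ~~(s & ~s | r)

r & ~(t | t) | ~~(s & ~s | r)
= r & ~t | ~~(s & ~s | r)
= r & ~t | ~~r
= r & ~t | r
= r

r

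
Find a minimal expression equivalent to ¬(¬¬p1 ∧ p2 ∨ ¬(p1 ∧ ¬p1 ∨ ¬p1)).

¬p1

¬(¬¬p1 ∧ p2 ∨ ¬(p1 ∧ ¬p1 ∨ ¬p1))
= ¬(¬¬p1 ∧ p2 ∨ ¬¬p1)   [complement / identity]
= ¬¬¬p1   [absorption]
= ¬p1   [double negation]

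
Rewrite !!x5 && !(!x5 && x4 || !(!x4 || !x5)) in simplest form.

x5 && !x4

!!x5 && !(!x5 && x4 || !(!x4 || !x5))
= !!x5 && !(!x5 && x4 || x4 && x5)   [De Morgan]
= x5 && !(!x5 && x4 || x4 && x5)   [double negation]
= x5 && !(x4 && (!x5 || x5))   [distribution]
= x5 && !x4   [complement / identity]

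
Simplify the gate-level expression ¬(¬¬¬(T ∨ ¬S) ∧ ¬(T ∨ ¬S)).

T ∨ ¬S

¬(¬¬¬(T ∨ ¬S) ∧ ¬(T ∨ ¬S))
= ¬(¬(T ∨ ¬S) ∧ ¬(T ∨ ¬S))
= ¬¬(T ∨ ¬S)
= T ∨ ¬S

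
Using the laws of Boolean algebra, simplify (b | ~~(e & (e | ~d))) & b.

b

(b | ~~(e & (e | ~d))) & b
= (b | ~~e) & b   [absorption]
= (b | e) & b   [double negation]
= b   [absorption]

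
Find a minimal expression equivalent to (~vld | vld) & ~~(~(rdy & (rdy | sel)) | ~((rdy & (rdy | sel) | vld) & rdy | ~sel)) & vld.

(~vld | vld) & ~~(~(rdy & (rdy | sel)) | ~((rdy & (rdy | sel) | vld) & rdy | ~sel)) & vld
= ~~(~(rdy & (rdy | sel)) | ~((rdy & (rdy | sel) | vld) & rdy | ~sel)) & vld   — complement / identity
= ~~(~(rdy & (rdy | sel)) | ~((rdy | vld) & rdy | ~sel)) & vld   — absorption
= ~~(~rdy | ~((rdy | vld) & rdy | ~sel)) & vld   — absorption
= ~(rdy & ((rdy | vld) & rdy | ~sel)) & vld   — De Morgan
= ~(rdy & (rdy | ~sel)) & vld   — absorption
= ~rdy & vld   — absorption

~rdy & vld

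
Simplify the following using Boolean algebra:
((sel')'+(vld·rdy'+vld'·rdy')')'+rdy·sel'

sel'

((sel')'+(vld·rdy'+vld'·rdy')')'+rdy·sel'
= sel'·(vld·rdy'+vld'·rdy')+rdy·sel'   [De Morgan]
= sel'·rdy'+rdy·sel'   [distribution]
= sel'   [distribution]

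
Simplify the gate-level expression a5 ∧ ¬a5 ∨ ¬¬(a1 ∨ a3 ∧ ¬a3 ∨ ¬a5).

a5 ∧ ¬a5 ∨ ¬¬(a1 ∨ a3 ∧ ¬a3 ∨ ¬a5)
= a5 ∧ ¬a5 ∨ a1 ∨ a3 ∧ ¬a3 ∨ ¬a5   [double negation]
= a1 ∨ a3 ∧ ¬a3 ∨ ¬a5   [complement / identity]
= a1 ∨ ¬a5   [complement / identity]

a1 ∨ ¬a5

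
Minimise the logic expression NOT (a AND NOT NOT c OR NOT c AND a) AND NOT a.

NOT (a AND NOT NOT c OR NOT c AND a) AND NOT a
= NOT (a AND c OR NOT c AND a) AND NOT a
= NOT a AND NOT a
= NOT a

NOT a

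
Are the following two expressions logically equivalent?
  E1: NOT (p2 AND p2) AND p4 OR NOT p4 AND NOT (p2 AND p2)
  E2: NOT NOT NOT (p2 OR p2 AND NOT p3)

Yes

E1: NOT (p2 AND p2) AND p4 OR NOT p4 AND NOT (p2 AND p2)
    = NOT (p2 AND p2)   — distribution
    = NOT p2   — idempotence
E2: NOT NOT NOT (p2 OR p2 AND NOT p3)
    = NOT NOT NOT p2   — absorption
    = NOT p2   — double negation
Both reduce to NOT p2, so they are equivalent.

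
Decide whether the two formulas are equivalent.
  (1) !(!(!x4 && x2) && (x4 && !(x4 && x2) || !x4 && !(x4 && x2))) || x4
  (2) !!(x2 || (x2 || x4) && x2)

E1: !(!(!x4 && x2) && (x4 && !(x4 && x2) || !x4 && !(x4 && x2))) || x4
    = !(!(!x4 && x2) && !(x4 && x2)) || x4   [distribution]
    = !x4 && x2 || x4 && x2 || x4   [De Morgan]
    = x2 || x4   [distribution]
E2: !!(x2 || (x2 || x4) && x2)
    = !!(x2 || x2)   [absorption]
    = x2 || x2   [double negation]
    = x2   [idempotence]
These differ: at x2=0, x4=1, E1 = 1 but E2 = 0.

No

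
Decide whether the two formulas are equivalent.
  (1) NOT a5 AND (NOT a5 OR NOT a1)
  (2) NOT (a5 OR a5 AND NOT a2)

Yes

E1: NOT a5 AND (NOT a5 OR NOT a1)
    = NOT a5   — absorption
E2: NOT (a5 OR a5 AND NOT a2)
    = NOT a5   — absorption
Both reduce to NOT a5, so they are equivalent.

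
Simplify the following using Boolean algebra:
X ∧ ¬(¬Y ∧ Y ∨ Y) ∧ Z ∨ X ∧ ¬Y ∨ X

X

X ∧ ¬(¬Y ∧ Y ∨ Y) ∧ Z ∨ X ∧ ¬Y ∨ X
= X ∧ ¬Y ∧ Z ∨ X ∧ ¬Y ∨ X
= X ∧ ¬Y ∨ X
= X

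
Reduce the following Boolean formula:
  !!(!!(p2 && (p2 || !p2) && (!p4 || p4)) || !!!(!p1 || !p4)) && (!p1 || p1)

!!(!!(p2 && (p2 || !p2) && (!p4 || p4)) || !!!(!p1 || !p4)) && (!p1 || p1)
= !!(!!(p2 && (p2 || !p2) && (!p4 || p4)) || !!!(!p1 || !p4))   (complement / identity)
= !!(!!(p2 && (!p4 || p4)) || !!!(!p1 || !p4))   (complement / identity)
= !!(!!(p2 && (!p4 || p4)) || !!(p1 && p4))   (De Morgan)
= !!(!!p2 || !!(p1 && p4))   (complement / identity)
= !(!p2 && !(p1 && p4))   (De Morgan)
= p2 || p1 && p4   (De Morgan)

p2 || p1 && p4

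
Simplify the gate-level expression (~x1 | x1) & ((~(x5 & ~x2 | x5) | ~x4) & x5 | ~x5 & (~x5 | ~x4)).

(~x1 | x1) & ((~(x5 & ~x2 | x5) | ~x4) & x5 | ~x5 & (~x5 | ~x4))
= (~(x5 & ~x2 | x5) | ~x4) & x5 | ~x5 & (~x5 | ~x4)   (complement / identity)
= (~x5 | ~x4) & x5 | ~x5 & (~x5 | ~x4)   (absorption)
= ~x5 | ~x4   (distribution)

~x5 | ~x4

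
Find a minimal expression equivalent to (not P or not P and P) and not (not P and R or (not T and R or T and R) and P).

not P and not R

(not P or not P and P) and not (not P and R or (not T and R or T and R) and P)
= (not P or not P and P) and not (not P and R or R and P)   (distribution)
= (not P or not P and P) and not R   (distribution)
= not P and not R   (complement / identity)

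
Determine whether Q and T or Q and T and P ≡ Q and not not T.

Yes

E1: Q and T or Q and T and P
    = Q and T   [absorption]
E2: Q and not not T
    = Q and T   [double negation]
Both reduce to Q and T, so they are equivalent.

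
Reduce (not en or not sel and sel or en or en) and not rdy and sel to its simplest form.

(not en or not sel and sel or en or en) and not rdy and sel
= (not en or not sel and sel or en) and not rdy and sel   (idempotence)
= (not en or en) and not rdy and sel   (complement / identity)
= not rdy and sel   (complement / identity)

not rdy and sel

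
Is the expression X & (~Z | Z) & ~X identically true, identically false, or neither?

X & (~Z | Z) & ~X
= X & ~X
= 0

identically false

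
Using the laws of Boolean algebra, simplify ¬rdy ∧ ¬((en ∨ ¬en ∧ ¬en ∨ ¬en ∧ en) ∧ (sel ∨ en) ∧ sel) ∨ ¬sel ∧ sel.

¬rdy ∧ ¬sel

¬rdy ∧ ¬((en ∨ ¬en ∧ ¬en ∨ ¬en ∧ en) ∧ (sel ∨ en) ∧ sel) ∨ ¬sel ∧ sel
= ¬rdy ∧ ¬((en ∨ ¬en ∧ ¬en ∨ ¬en ∧ en) ∧ (sel ∨ en) ∧ sel)
= ¬rdy ∧ ¬((en ∨ ¬en) ∧ (sel ∨ en) ∧ sel)
= ¬rdy ∧ ¬((sel ∨ en) ∧ sel)
= ¬rdy ∧ ¬sel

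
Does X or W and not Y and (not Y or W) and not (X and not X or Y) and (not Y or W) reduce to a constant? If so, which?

X or W and not Y and (not Y or W) and not (X and not X or Y) and (not Y or W)
= X or W and not Y and (not Y or W) and not Y and (not Y or W)
= X or W and not Y and (not Y or W)
= X or W and not Y
This depends on W, X, Y, so it is not a constant.

no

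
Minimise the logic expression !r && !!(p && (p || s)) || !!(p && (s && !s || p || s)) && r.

!r && !!(p && (p || s)) || !!(p && (s && !s || p || s)) && r
= !r && !!(p && (p || s)) || !!(p && (p || s)) && r   (complement / identity)
= !!(p && (p || s))   (distribution)
= !!p   (absorption)
= p   (double negation)

p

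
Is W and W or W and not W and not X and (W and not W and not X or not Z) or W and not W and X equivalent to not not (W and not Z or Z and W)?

Yes

E1: W and W or W and not W and not X and (W and not W and not X or not Z) or W and not W and X
    = W and W or W and not W and not X or W and not W and X   (absorption)
    = W and W or W and not W   (distribution)
    = W   (distribution)
E2: not not (W and not Z or Z and W)
    = not not W   (distribution)
    = W   (double negation)
Both reduce to W, so they are equivalent.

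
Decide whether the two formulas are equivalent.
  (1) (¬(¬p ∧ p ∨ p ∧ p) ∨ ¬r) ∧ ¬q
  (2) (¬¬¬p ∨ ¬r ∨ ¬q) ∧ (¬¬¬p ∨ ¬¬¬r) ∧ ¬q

E1: (¬(¬p ∧ p ∨ p ∧ p) ∨ ¬r) ∧ ¬q
    = (¬p ∨ ¬r) ∧ ¬q
E2: (¬¬¬p ∨ ¬r ∨ ¬q) ∧ (¬¬¬p ∨ ¬¬¬r) ∧ ¬q
    = (¬¬¬p ∨ ¬r ∨ ¬q) ∧ (¬¬¬p ∨ ¬r) ∧ ¬q
    = (¬¬¬p ∨ ¬r) ∧ ¬q
    = (¬p ∨ ¬r) ∧ ¬q
Both reduce to (¬p ∨ ¬r) ∧ ¬q, so they are equivalent.

Yes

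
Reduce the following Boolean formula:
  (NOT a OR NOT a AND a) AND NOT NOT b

(NOT a OR NOT a AND a) AND NOT NOT b
= NOT a AND NOT NOT b   — complement / identity
= NOT a AND b   — double negation

NOT a AND b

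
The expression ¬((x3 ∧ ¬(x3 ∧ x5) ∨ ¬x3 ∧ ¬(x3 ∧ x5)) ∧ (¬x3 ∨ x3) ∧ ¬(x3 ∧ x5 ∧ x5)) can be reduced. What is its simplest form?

¬((x3 ∧ ¬(x3 ∧ x5) ∨ ¬x3 ∧ ¬(x3 ∧ x5)) ∧ (¬x3 ∨ x3) ∧ ¬(x3 ∧ x5 ∧ x5))
= ¬(¬(x3 ∧ x5) ∧ (¬x3 ∨ x3) ∧ ¬(x3 ∧ x5 ∧ x5))   (distribution)
= ¬(¬(x3 ∧ x5) ∧ ¬(x3 ∧ x5 ∧ x5))   (complement / identity)
= x3 ∧ x5 ∨ x3 ∧ x5 ∧ x5   (De Morgan)
= x3 ∧ x5   (absorption)

x3 ∧ x5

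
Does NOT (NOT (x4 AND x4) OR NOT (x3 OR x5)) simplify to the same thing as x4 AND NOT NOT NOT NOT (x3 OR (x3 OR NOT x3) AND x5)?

E1: NOT (NOT (x4 AND x4) OR NOT (x3 OR x5))
    = x4 AND x4 AND (x3 OR x5)   (De Morgan)
    = x4 AND (x3 OR x5)   (idempotence)
E2: x4 AND NOT NOT NOT NOT (x3 OR (x3 OR NOT x3) AND x5)
    = x4 AND NOT NOT (x3 OR (x3 OR NOT x3) AND x5)   (double negation)
    = x4 AND (x3 OR (x3 OR NOT x3) AND x5)   (double negation)
    = x4 AND (x3 OR x5)   (complement / identity)
Both reduce to x4 AND (x3 OR x5), so they are equivalent.

Yes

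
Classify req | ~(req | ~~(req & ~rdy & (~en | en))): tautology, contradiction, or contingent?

tautology

req | ~(req | ~~(req & ~rdy & (~en | en)))
= req | ~(req | req & ~rdy & (~en | en))   [double negation]
= req | ~(req | req & ~rdy)   [complement / identity]
= req | ~req   [absorption]
= 1   [complement]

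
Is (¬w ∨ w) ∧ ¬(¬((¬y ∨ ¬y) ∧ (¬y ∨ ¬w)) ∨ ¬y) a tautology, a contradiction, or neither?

contradiction

(¬w ∨ w) ∧ ¬(¬((¬y ∨ ¬y) ∧ (¬y ∨ ¬w)) ∨ ¬y)
= (¬w ∨ w) ∧ (¬y ∨ ¬y) ∧ (¬y ∨ ¬w) ∧ y   — De Morgan
= (¬w ∨ w) ∧ ¬y ∧ (¬y ∨ ¬w) ∧ y   — idempotence
= ¬y ∧ (¬y ∨ ¬w) ∧ y   — complement / identity
= ¬y ∧ y   — absorption
= False   — complement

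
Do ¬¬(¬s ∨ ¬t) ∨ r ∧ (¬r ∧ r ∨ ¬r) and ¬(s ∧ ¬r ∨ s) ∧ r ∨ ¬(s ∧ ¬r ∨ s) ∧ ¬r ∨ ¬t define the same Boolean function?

Yes

E1: ¬¬(¬s ∨ ¬t) ∨ r ∧ (¬r ∧ r ∨ ¬r)
    = ¬¬(¬s ∨ ¬t) ∨ r ∧ ¬r   — complement / identity
    = ¬¬(¬s ∨ ¬t)   — complement / identity
    = ¬s ∨ ¬t   — double negation
E2: ¬(s ∧ ¬r ∨ s) ∧ r ∨ ¬(s ∧ ¬r ∨ s) ∧ ¬r ∨ ¬t
    = ¬(s ∧ ¬r ∨ s) ∨ ¬t   — distribution
    = ¬s ∨ ¬t   — absorption
Both reduce to ¬s ∨ ¬t, so they are equivalent.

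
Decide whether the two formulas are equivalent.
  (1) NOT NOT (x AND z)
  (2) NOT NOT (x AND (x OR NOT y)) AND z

Yes

E1: NOT NOT (x AND z)
    = x AND z   [double negation]
E2: NOT NOT (x AND (x OR NOT y)) AND z
    = NOT NOT x AND z   [absorption]
    = x AND z   [double negation]
Both reduce to x AND z, so they are equivalent.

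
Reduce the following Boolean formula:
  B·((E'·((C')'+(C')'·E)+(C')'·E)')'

B·C

B·((E'·((C')'+(C')'·E)+(C')'·E)')'
= B·((E'·(C')'+(C')'·E)')'   (absorption)
= B·(((C')')')'   (distribution)
= B·(C')'   (double negation)
= B·C   (double negation)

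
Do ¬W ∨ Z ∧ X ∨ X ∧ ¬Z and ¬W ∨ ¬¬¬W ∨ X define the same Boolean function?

Yes

E1: ¬W ∨ Z ∧ X ∨ X ∧ ¬Z
    = ¬W ∨ X   — distribution
E2: ¬W ∨ ¬¬¬W ∨ X
    = ¬W ∨ ¬W ∨ X   — double negation
    = ¬W ∨ X   — idempotence
Both reduce to ¬W ∨ X, so they are equivalent.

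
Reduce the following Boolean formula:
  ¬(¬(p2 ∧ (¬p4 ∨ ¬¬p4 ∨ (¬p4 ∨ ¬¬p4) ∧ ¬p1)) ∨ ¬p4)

¬(¬(p2 ∧ (¬p4 ∨ ¬¬p4 ∨ (¬p4 ∨ ¬¬p4) ∧ ¬p1)) ∨ ¬p4)
= p2 ∧ (¬p4 ∨ ¬¬p4 ∨ (¬p4 ∨ ¬¬p4) ∧ ¬p1) ∧ p4   [De Morgan]
= p2 ∧ (¬p4 ∨ ¬¬p4) ∧ p4   [absorption]
= p2 ∧ (¬p4 ∨ p4) ∧ p4   [double negation]
= p2 ∧ p4   [complement / identity]

p2 ∧ p4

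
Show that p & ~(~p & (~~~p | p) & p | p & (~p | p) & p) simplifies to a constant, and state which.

0

p & ~(~p & (~~~p | p) & p | p & (~p | p) & p)
= p & ~(~p & (~p | p) & p | p & (~p | p) & p)   [double negation]
= p & ~((~p | p) & p)   [distribution]
= p & ~p   [complement / identity]
= 0   [complement]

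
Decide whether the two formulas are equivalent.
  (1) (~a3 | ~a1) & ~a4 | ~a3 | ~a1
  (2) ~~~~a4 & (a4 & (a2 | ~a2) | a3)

E1: (~a3 | ~a1) & ~a4 | ~a3 | ~a1
    = ~a3 | ~a1   (absorption)
E2: ~~~~a4 & (a4 & (a2 | ~a2) | a3)
    = ~~a4 & (a4 & (a2 | ~a2) | a3)   (double negation)
    = ~~a4 & (a4 | a3)   (complement / identity)
    = a4 & (a4 | a3)   (double negation)
    = a4   (absorption)
These differ: at a1=0, a2=0, a3=0, a4=0, E1 = 1 but E2 = 0.

No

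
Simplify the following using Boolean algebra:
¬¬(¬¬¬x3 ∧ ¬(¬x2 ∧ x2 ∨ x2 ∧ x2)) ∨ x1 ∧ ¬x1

¬¬(¬¬¬x3 ∧ ¬(¬x2 ∧ x2 ∨ x2 ∧ x2)) ∨ x1 ∧ ¬x1
= ¬¬(¬¬¬x3 ∧ ¬x2) ∨ x1 ∧ ¬x1   [distribution]
= ¬¬(¬x3 ∧ ¬x2) ∨ x1 ∧ ¬x1   [double negation]
= ¬¬(¬x3 ∧ ¬x2)   [complement / identity]
= ¬x3 ∧ ¬x2   [double negation]

¬x3 ∧ ¬x2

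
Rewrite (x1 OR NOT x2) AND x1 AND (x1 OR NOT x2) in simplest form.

x1

(x1 OR NOT x2) AND x1 AND (x1 OR NOT x2)
= x1 AND (x1 OR NOT x2)   [absorption]
= x1   [absorption]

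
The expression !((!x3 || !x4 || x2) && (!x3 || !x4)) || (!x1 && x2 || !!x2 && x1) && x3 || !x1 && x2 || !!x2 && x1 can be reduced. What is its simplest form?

!((!x3 || !x4 || x2) && (!x3 || !x4)) || (!x1 && x2 || !!x2 && x1) && x3 || !x1 && x2 || !!x2 && x1
= !(!x3 || !x4) || (!x1 && x2 || !!x2 && x1) && x3 || !x1 && x2 || !!x2 && x1   (absorption)
= !(!x3 || !x4) || !x1 && x2 || !!x2 && x1   (absorption)
= !(!x3 || !x4) || !x1 && x2 || x2 && x1   (double negation)
= x3 && x4 || !x1 && x2 || x2 && x1   (De Morgan)
= x3 && x4 || x2   (distribution)

x3 && x4 || x2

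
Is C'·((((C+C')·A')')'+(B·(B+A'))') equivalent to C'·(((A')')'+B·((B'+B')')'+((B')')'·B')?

E1: C'·((((C+C')·A')')'+(B·(B+A'))')
    = C'·((((C+C')·A')')'+B')   [absorption]
    = C'·(((A')')'+B')   [complement / identity]
    = C'·(A'+B')   [double negation]
E2: C'·(((A')')'+B·((B'+B')')'+((B')')'·B')
    = C'·(A'+B·((B'+B')')'+((B')')'·B')   [double negation]
    = C'·(A'+B·((B')')'+((B')')'·B')   [idempotence]
    = C'·(A'+((B')')')   [distribution]
    = C'·(A'+B')   [double negation]
Both reduce to C'·(A'+B'), so they are equivalent.

Yes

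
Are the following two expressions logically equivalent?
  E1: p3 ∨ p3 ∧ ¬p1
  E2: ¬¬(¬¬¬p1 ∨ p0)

No

E1: p3 ∨ p3 ∧ ¬p1
    = p3   — absorption
E2: ¬¬(¬¬¬p1 ∨ p0)
    = ¬¬(¬p1 ∨ p0)   — double negation
    = ¬p1 ∨ p0   — double negation
These differ: at p0=0, p1=0, p3=0, E1 = 0 but E2 = 1.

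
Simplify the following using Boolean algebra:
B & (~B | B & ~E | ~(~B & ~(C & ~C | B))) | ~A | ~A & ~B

B & (~B | B & ~E | ~(~B & ~(C & ~C | B))) | ~A | ~A & ~B
= B & (~B | B & ~E | B | C & ~C | B) | ~A | ~A & ~B
= B & (~B | B & ~E | B | B) | ~A | ~A & ~B
= B & (~B | B & ~E | B | B) | ~A
= B & (~B | B & ~E | B) | ~A
= B & (~B | B) | ~A
= B | ~A

B | ~A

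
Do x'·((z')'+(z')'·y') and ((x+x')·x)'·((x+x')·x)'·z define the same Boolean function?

Yes

E1: x'·((z')'+(z')'·y')
    = x'·(z')'   — absorption
    = x'·z   — double negation
E2: ((x+x')·x)'·((x+x')·x)'·z
    = ((x+x')·x)'·z   — idempotence
    = x'·z   — complement / identity
Both reduce to x'·z, so they are equivalent.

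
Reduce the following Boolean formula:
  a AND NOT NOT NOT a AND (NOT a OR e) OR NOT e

a AND NOT NOT NOT a AND (NOT a OR e) OR NOT e
= a AND NOT a AND (NOT a OR e) OR NOT e   — double negation
= a AND NOT a OR NOT e   — absorption
= NOT e   — complement / identity

NOT e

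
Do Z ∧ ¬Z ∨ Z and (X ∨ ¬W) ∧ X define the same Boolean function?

No

E1: Z ∧ ¬Z ∨ Z
    = Z   — complement / identity
E2: (X ∨ ¬W) ∧ X
    = X   — absorption
These differ: at W=0, X=1, Z=0, E1 = 0 but E2 = 1.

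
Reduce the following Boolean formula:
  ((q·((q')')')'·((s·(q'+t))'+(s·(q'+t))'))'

s·(q'+t)

((q·((q')')')'·((s·(q'+t))'+(s·(q'+t))'))'
= ((q·((q')')')'·(s·(q'+t))')'   [idempotence]
= q·((q')')'+s·(q'+t)   [De Morgan]
= q·q'+s·(q'+t)   [double negation]
= s·(q'+t)   [complement / identity]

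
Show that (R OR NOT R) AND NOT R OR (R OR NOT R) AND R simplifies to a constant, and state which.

(R OR NOT R) AND NOT R OR (R OR NOT R) AND R
= R OR NOT R   — distribution
= TRUE   — complement

TRUE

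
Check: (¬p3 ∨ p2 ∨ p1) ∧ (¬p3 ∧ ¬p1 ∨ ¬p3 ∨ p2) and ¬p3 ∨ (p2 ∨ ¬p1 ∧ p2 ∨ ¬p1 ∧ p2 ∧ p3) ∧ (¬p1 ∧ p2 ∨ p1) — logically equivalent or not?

E1: (¬p3 ∨ p2 ∨ p1) ∧ (¬p3 ∧ ¬p1 ∨ ¬p3 ∨ p2)
    = (¬p3 ∨ p2 ∨ p1) ∧ (¬p3 ∨ p2)
    = ¬p3 ∨ p2
E2: ¬p3 ∨ (p2 ∨ ¬p1 ∧ p2 ∨ ¬p1 ∧ p2 ∧ p3) ∧ (¬p1 ∧ p2 ∨ p1)
    = ¬p3 ∨ (p2 ∨ ¬p1 ∧ p2) ∧ (¬p1 ∧ p2 ∨ p1)
    = ¬p3 ∨ p2 ∧ p1 ∨ ¬p1 ∧ p2
    = ¬p3 ∨ p2
Both reduce to ¬p3 ∨ p2, so they are equivalent.

Yes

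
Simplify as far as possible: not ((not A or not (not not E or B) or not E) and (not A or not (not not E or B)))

A and (E or B)

not ((not A or not (not not E or B) or not E) and (not A or not (not not E or B)))
= not (not A or not (not not E or B))
= A and (not not E or B)
= A and (E or B)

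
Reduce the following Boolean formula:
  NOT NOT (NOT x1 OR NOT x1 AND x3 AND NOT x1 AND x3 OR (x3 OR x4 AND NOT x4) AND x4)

NOT NOT (NOT x1 OR NOT x1 AND x3 AND NOT x1 AND x3 OR (x3 OR x4 AND NOT x4) AND x4)
= NOT NOT (NOT x1 OR NOT x1 AND x3 OR (x3 OR x4 AND NOT x4) AND x4)   [idempotence]
= NOT x1 OR NOT x1 AND x3 OR (x3 OR x4 AND NOT x4) AND x4   [double negation]
= NOT x1 OR NOT x1 AND x3 OR x3 AND x4   [complement / identity]
= NOT x1 OR x3 AND x4   [absorption]

NOT x1 OR x3 AND x4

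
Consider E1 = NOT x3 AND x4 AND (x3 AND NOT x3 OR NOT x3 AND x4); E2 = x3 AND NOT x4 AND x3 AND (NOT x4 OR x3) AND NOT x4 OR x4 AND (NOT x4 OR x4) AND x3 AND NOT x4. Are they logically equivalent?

E1: NOT x3 AND x4 AND (x3 AND NOT x3 OR NOT x3 AND x4)
    = NOT x3 AND x4 AND NOT x3 AND x4   [complement / identity]
    = NOT x3 AND x4   [idempotence]
E2: x3 AND NOT x4 AND x3 AND (NOT x4 OR x3) AND NOT x4 OR x4 AND (NOT x4 OR x4) AND x3 AND NOT x4
    = x3 AND NOT x4 AND x3 AND NOT x4 OR x4 AND (NOT x4 OR x4) AND x3 AND NOT x4   [absorption]
    = x3 AND NOT x4 AND x3 AND NOT x4 OR x4 AND x3 AND NOT x4   [complement / identity]
    = x3 AND NOT x4 AND (x3 AND NOT x4 OR x4)   [distribution]
    = x3 AND NOT x4   [absorption]
These differ: at x3=1, x4=0, E1 = 0 but E2 = 1.

No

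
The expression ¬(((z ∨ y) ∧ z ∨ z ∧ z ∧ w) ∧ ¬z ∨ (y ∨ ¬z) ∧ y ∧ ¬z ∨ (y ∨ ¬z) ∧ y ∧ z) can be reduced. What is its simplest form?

¬(((z ∨ y) ∧ z ∨ z ∧ z ∧ w) ∧ ¬z ∨ (y ∨ ¬z) ∧ y ∧ ¬z ∨ (y ∨ ¬z) ∧ y ∧ z)
= ¬(((z ∨ y) ∧ z ∨ z ∧ z ∧ w) ∧ ¬z ∨ (y ∨ ¬z) ∧ y)   (distribution)
= ¬(((z ∨ y) ∧ z ∨ z ∧ z ∧ w) ∧ ¬z ∨ y)   (absorption)
= ¬(((z ∨ y) ∧ z ∨ z ∧ w) ∧ ¬z ∨ y)   (idempotence)
= ¬((z ∨ z ∧ w) ∧ ¬z ∨ y)   (absorption)
= ¬(z ∧ ¬z ∨ y)   (absorption)
= ¬y   (complement / identity)

¬y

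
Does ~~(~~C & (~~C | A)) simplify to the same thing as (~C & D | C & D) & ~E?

E1: ~~(~~C & (~~C | A))
    = ~~~~C   (absorption)
    = ~~C   (double negation)
    = C   (double negation)
E2: (~C & D | C & D) & ~E
    = D & ~E   (distribution)
These differ: at A=1, C=1, D=0, E=1, E1 = 1 but E2 = 0.

No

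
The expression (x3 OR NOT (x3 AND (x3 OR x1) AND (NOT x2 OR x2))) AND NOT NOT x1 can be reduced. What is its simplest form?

x1

(x3 OR NOT (x3 AND (x3 OR x1) AND (NOT x2 OR x2))) AND NOT NOT x1
= (x3 OR NOT (x3 AND (NOT x2 OR x2))) AND NOT NOT x1   — absorption
= (x3 OR NOT x3) AND NOT NOT x1   — complement / identity
= NOT NOT x1   — complement / identity
= x1   — double negation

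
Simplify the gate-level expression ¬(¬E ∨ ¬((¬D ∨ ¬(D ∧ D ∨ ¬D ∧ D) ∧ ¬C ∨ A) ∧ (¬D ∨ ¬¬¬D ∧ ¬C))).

E ∧ ¬D

¬(¬E ∨ ¬((¬D ∨ ¬(D ∧ D ∨ ¬D ∧ D) ∧ ¬C ∨ A) ∧ (¬D ∨ ¬¬¬D ∧ ¬C)))
= ¬(¬E ∨ ¬((¬D ∨ ¬(D ∧ D ∨ ¬D ∧ D) ∧ ¬C ∨ A) ∧ (¬D ∨ ¬D ∧ ¬C)))   (double negation)
= ¬(¬E ∨ ¬((¬D ∨ ¬D ∧ ¬C ∨ A) ∧ (¬D ∨ ¬D ∧ ¬C)))   (distribution)
= ¬(¬E ∨ ¬(¬D ∨ ¬D ∧ ¬C))   (absorption)
= ¬(¬E ∨ ¬¬D)   (absorption)
= E ∧ ¬D   (De Morgan)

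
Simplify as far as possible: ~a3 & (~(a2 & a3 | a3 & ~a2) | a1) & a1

~a3 & (~(a2 & a3 | a3 & ~a2) | a1) & a1
= ~a3 & (~a3 | a1) & a1   — distribution
= ~a3 & a1   — absorption

~a3 & a1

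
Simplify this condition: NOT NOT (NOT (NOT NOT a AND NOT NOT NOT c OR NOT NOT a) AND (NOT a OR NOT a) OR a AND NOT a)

NOT NOT (NOT (NOT NOT a AND NOT NOT NOT c OR NOT NOT a) AND (NOT a OR NOT a) OR a AND NOT a)
= NOT NOT (NOT (NOT NOT a AND NOT c OR NOT NOT a) AND (NOT a OR NOT a) OR a AND NOT a)   (double negation)
= NOT NOT (NOT (NOT NOT a AND NOT c OR NOT NOT a) AND NOT a OR a AND NOT a)   (idempotence)
= NOT NOT (NOT NOT NOT a AND NOT a OR a AND NOT a)   (absorption)
= NOT NOT (NOT a AND NOT a OR a AND NOT a)   (double negation)
= NOT NOT NOT a   (distribution)
= NOT a   (double negation)

NOT a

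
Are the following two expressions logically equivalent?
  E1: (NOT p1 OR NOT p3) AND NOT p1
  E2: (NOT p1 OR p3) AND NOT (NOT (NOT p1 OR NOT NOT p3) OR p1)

E1: (NOT p1 OR NOT p3) AND NOT p1
    = NOT p1
E2: (NOT p1 OR p3) AND NOT (NOT (NOT p1 OR NOT NOT p3) OR p1)
    = (NOT p1 OR p3) AND NOT (p1 AND NOT p3 OR p1)
    = (NOT p1 OR p3) AND NOT p1
    = NOT p1
Both reduce to NOT p1, so they are equivalent.

Yes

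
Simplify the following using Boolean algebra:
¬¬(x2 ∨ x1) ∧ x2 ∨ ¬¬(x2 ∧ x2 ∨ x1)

x2 ∨ x1

¬¬(x2 ∨ x1) ∧ x2 ∨ ¬¬(x2 ∧ x2 ∨ x1)
= ¬¬(x2 ∨ x1) ∧ x2 ∨ ¬¬(x2 ∨ x1)   [idempotence]
= ¬¬(x2 ∨ x1)   [absorption]
= x2 ∨ x1   [double negation]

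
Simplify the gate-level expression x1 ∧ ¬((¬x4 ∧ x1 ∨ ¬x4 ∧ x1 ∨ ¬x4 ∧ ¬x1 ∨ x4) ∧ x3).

x1 ∧ ¬((¬x4 ∧ x1 ∨ ¬x4 ∧ x1 ∨ ¬x4 ∧ ¬x1 ∨ x4) ∧ x3)
= x1 ∧ ¬((¬x4 ∧ x1 ∨ ¬x4 ∧ ¬x1 ∨ x4) ∧ x3)   (idempotence)
= x1 ∧ ¬((¬x4 ∨ x4) ∧ x3)   (distribution)
= x1 ∧ ¬x3   (complement / identity)

x1 ∧ ¬x3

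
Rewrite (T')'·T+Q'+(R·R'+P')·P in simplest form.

T+Q'

(T')'·T+Q'+(R·R'+P')·P
= (T')'·T+Q'+P'·P
= (T')'·T+Q'
= T·T+Q'
= T+Q'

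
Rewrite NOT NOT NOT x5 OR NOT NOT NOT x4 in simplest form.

NOT NOT NOT x5 OR NOT NOT NOT x4
= NOT NOT NOT x5 OR NOT x4   (double negation)
= NOT x5 OR NOT x4   (double negation)

NOT x5 OR NOT x4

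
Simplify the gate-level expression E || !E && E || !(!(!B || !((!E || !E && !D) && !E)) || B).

E || !E && E || !(!(!B || !((!E || !E && !D) && !E)) || B)
= E || !E && E || !(!(!B || !(!E && !E)) || B)   (absorption)
= E || !(!(!B || !(!E && !E)) || B)   (complement / identity)
= E || !(!(!B || !!E) || B)   (idempotence)
= E || !(B && !E || B)   (De Morgan)
= E || !B   (absorption)

E || !B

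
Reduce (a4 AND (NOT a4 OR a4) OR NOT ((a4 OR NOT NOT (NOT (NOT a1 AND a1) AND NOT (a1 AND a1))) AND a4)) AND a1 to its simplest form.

(a4 AND (NOT a4 OR a4) OR NOT ((a4 OR NOT NOT (NOT (NOT a1 AND a1) AND NOT (a1 AND a1))) AND a4)) AND a1
= (a4 AND (NOT a4 OR a4) OR NOT ((a4 OR NOT (NOT a1 AND a1 OR a1 AND a1)) AND a4)) AND a1   [De Morgan]
= (a4 OR NOT ((a4 OR NOT (NOT a1 AND a1 OR a1 AND a1)) AND a4)) AND a1   [complement / identity]
= (a4 OR NOT ((a4 OR NOT a1) AND a4)) AND a1   [distribution]
= (a4 OR NOT a4) AND a1   [absorption]
= a1   [complement / identity]

a1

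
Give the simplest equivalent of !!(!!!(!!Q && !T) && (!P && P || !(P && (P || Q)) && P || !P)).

!!(!!!(!!Q && !T) && (!P && P || !(P && (P || Q)) && P || !P))
= !!(!!(!Q || T) && (!P && P || !(P && (P || Q)) && P || !P))   (De Morgan)
= !!(!!(!Q || T) && (!(P && (P || Q)) && P || !P))   (complement / identity)
= !!(!!(!Q || T) && (!P && P || !P))   (absorption)
= !!(!!(!Q || T) && !P)   (complement / identity)
= !!(!Q || T) && !P   (double negation)
= (!Q || T) && !P   (double negation)

(!Q || T) && !P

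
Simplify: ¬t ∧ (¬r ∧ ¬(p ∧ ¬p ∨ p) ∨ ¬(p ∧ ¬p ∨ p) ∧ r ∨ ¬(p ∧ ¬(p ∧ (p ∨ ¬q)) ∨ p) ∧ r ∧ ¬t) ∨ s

¬t ∧ (¬r ∧ ¬(p ∧ ¬p ∨ p) ∨ ¬(p ∧ ¬p ∨ p) ∧ r ∨ ¬(p ∧ ¬(p ∧ (p ∨ ¬q)) ∨ p) ∧ r ∧ ¬t) ∨ s
= ¬t ∧ (¬r ∧ ¬(p ∧ ¬p ∨ p) ∨ ¬(p ∧ ¬p ∨ p) ∧ r ∨ ¬(p ∧ ¬p ∨ p) ∧ r ∧ ¬t) ∨ s   — absorption
= ¬t ∧ (¬r ∧ ¬(p ∧ ¬p ∨ p) ∨ ¬(p ∧ ¬p ∨ p) ∧ r) ∨ s   — absorption
= ¬t ∧ ¬(p ∧ ¬p ∨ p) ∨ s   — distribution
= ¬t ∧ ¬p ∨ s   — complement / identity

¬t ∧ ¬p ∨ s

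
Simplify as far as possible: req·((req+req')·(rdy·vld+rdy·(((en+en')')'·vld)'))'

req·((req+req')·(rdy·vld+rdy·(((en+en')')'·vld)'))'
= req·((req+req')·(rdy·vld+rdy·((en+en')·vld)'))'   — double negation
= req·((req+req')·(rdy·vld+rdy·vld'))'   — complement / identity
= req·(rdy·vld+rdy·vld')'   — complement / identity
= req·rdy'   — distribution

req·rdy'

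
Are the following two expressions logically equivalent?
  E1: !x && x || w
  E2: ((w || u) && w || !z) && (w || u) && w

E1: !x && x || w
    = w   [complement / identity]
E2: ((w || u) && w || !z) && (w || u) && w
    = (w || u) && w   [absorption]
    = w   [absorption]
Both reduce to w, so they are equivalent.

Yes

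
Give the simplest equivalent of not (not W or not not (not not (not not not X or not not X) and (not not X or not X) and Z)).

W and not Z

not (not W or not not (not not (not not not X or not not X) and (not not X or not X) and Z))
= not (not W or not not (not (not not X and not X) and (not not X or not X) and Z))   (De Morgan)
= not (not W or not not ((not X or X) and (not not X or not X) and Z))   (De Morgan)
= W and not ((not X or X) and (not not X or not X) and Z)   (De Morgan)
= W and not ((not X or X) and (X or not X) and Z)   (double negation)
= W and not ((not X or X) and Z)   (complement / identity)
= W and not Z   (complement / identity)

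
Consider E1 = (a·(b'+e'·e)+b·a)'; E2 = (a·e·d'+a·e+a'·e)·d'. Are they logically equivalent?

E1: (a·(b'+e'·e)+b·a)'
    = (a·b'+b·a)'   [complement / identity]
    = a'   [distribution]
E2: (a·e·d'+a·e+a'·e)·d'
    = (a·e+a'·e)·d'   [absorption]
    = e·d'   [distribution]
These differ: at a=0, b=0, d=1, e=0, E1 = 1 but E2 = 0.

No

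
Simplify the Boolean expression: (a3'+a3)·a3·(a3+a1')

a3

(a3'+a3)·a3·(a3+a1')
= (a3'+a3)·a3   [absorption]
= a3   [complement / identity]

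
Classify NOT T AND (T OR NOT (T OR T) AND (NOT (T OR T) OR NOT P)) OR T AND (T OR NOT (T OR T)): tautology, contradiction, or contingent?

tautology

NOT T AND (T OR NOT (T OR T) AND (NOT (T OR T) OR NOT P)) OR T AND (T OR NOT (T OR T))
= NOT T AND (T OR NOT (T OR T)) OR T AND (T OR NOT (T OR T))   [absorption]
= T OR NOT (T OR T)   [distribution]
= T OR NOT T   [idempotence]
= TRUE   [complement]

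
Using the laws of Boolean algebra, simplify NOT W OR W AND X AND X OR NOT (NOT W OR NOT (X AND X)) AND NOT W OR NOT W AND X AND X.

NOT W OR W AND X AND X OR NOT (NOT W OR NOT (X AND X)) AND NOT W OR NOT W AND X AND X
= NOT W OR W AND X AND X OR W AND X AND X AND NOT W OR NOT W AND X AND X
= NOT W OR W AND X AND X OR NOT W AND X AND X
= NOT W OR X AND X
= NOT W OR X

NOT W OR X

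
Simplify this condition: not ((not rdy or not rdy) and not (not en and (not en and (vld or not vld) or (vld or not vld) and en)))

rdy or not en

not ((not rdy or not rdy) and not (not en and (not en and (vld or not vld) or (vld or not vld) and en)))
= not ((not rdy or not rdy) and not (not en and (vld or not vld)))
= not (not rdy and not (not en and (vld or not vld)))
= rdy or not en and (vld or not vld)
= rdy or not en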